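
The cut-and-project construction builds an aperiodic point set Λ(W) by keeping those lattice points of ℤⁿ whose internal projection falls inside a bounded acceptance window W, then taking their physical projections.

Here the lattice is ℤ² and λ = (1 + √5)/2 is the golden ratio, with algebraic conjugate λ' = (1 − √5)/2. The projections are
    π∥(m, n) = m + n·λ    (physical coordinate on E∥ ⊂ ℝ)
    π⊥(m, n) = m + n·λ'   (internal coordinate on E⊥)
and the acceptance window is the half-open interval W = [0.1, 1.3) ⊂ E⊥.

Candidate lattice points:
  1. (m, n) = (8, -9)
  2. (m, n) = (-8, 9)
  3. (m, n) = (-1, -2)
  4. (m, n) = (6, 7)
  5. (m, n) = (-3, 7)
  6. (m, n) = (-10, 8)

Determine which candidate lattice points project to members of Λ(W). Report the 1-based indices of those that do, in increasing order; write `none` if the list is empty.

3

Numerically λ ≈ 1.618034 and λ' = −1/λ ≈ -0.618034.
#1 (8,-9): internal coord 8 + (-9)·λ' = +13.562306; +13.562306 ∉ [0.1, 1.3) → out
#2 (-8,9): internal coord -8 + (9)·λ' = -13.562306; -13.562306 ∉ [0.1, 1.3) → out
#3 (-1,-2): internal coord -1 + (-2)·λ' = +0.236068; +0.236068 ∈ [0.1, 1.3) → IN Λ
#4 (6,7): internal coord 6 + (7)·λ' = +1.673762; +1.673762 ∉ [0.1, 1.3) → out
#5 (-3,7): internal coord -3 + (7)·λ' = -7.326238; -7.326238 ∉ [0.1, 1.3) → out
#6 (-10,8): internal coord -10 + (8)·λ' = -14.944272; -14.944272 ∉ [0.1, 1.3) → out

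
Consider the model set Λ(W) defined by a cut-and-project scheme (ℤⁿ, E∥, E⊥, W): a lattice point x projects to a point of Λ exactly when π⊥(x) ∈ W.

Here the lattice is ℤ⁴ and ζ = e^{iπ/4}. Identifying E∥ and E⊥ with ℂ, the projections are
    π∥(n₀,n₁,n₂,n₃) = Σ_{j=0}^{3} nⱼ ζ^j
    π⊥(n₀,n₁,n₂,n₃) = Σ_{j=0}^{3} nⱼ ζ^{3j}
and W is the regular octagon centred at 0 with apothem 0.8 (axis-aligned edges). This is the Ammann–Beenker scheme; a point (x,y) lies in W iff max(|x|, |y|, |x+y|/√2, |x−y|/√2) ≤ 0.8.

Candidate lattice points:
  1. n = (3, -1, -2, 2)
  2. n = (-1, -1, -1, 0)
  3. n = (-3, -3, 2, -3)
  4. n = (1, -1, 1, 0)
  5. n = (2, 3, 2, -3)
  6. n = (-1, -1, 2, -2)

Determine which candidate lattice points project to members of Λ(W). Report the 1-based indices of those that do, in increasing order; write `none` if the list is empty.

Internal map: ζ^{3j} for j=0..3 gives (1,0), (−√2/2,√2/2), (0,−1), (√2/2,√2/2).
#1 (3, -1, -2, 2): internal (5.12132, 2.70711); octagon support 5.53553 vs apothem 0.8 → ∉ W
#2 (-1, -1, -1, 0): internal (-0.29289, 0.29289); octagon support 0.41421 vs apothem 0.8 → ∈ W
#3 (-3, -3, 2, -3): internal (-3.00000, -6.24264); octagon support 6.53553 vs apothem 0.8 → ∉ W
#4 (1, -1, 1, 0): internal (1.70711, -1.70711); octagon support 2.41421 vs apothem 0.8 → ∉ W
#5 (2, 3, 2, -3): internal (-2.24264, -2.00000); octagon support 3.00000 vs apothem 0.8 → ∉ W
#6 (-1, -1, 2, -2): internal (-1.70711, -4.12132); octagon support 4.12132 vs apothem 0.8 → ∉ W

2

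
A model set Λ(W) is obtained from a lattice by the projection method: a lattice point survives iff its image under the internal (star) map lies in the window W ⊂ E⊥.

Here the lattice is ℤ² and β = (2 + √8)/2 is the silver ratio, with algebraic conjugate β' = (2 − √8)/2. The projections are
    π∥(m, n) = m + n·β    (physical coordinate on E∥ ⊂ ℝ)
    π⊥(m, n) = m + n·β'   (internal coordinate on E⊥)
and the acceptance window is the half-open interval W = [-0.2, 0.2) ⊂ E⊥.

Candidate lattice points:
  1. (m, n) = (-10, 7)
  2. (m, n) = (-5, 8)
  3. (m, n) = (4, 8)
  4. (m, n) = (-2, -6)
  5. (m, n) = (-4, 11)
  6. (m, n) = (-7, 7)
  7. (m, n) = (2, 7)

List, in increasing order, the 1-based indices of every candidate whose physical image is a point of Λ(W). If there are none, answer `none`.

none

Compute β' = (2−√8)/2 = -0.4142, so π⊥(m,n) = m -0.4142·n.
candidate 1: (m,n)=(-10,7) → π∥ = -10+7·β ≈ 6.8995, π⊥ = -10+7·β' ≈ -12.8995 ∉ [-0.2, 0.2) ⇒ out
candidate 2: (m,n)=(-5,8) → π∥ = -5+8·β ≈ 14.3137, π⊥ = -5+8·β' ≈ -8.3137 ∉ [-0.2, 0.2) ⇒ out
candidate 3: (m,n)=(4,8) → π∥ = 4+8·β ≈ 23.3137, π⊥ = 4+8·β' ≈ 0.6863 ∉ [-0.2, 0.2) ⇒ out
candidate 4: (m,n)=(-2,-6) → π∥ = -2-6·β ≈ -16.4853, π⊥ = -2-6·β' ≈ 0.4853 ∉ [-0.2, 0.2) ⇒ out
candidate 5: (m,n)=(-4,11) → π∥ = -4+11·β ≈ 22.5563, π⊥ = -4+11·β' ≈ -8.5563 ∉ [-0.2, 0.2) ⇒ out
candidate 6: (m,n)=(-7,7) → π∥ = -7+7·β ≈ 9.8995, π⊥ = -7+7·β' ≈ -9.8995 ∉ [-0.2, 0.2) ⇒ out
candidate 7: (m,n)=(2,7) → π∥ = 2+7·β ≈ 18.8995, π⊥ = 2+7·β' ≈ -0.8995 ∉ [-0.2, 0.2) ⇒ out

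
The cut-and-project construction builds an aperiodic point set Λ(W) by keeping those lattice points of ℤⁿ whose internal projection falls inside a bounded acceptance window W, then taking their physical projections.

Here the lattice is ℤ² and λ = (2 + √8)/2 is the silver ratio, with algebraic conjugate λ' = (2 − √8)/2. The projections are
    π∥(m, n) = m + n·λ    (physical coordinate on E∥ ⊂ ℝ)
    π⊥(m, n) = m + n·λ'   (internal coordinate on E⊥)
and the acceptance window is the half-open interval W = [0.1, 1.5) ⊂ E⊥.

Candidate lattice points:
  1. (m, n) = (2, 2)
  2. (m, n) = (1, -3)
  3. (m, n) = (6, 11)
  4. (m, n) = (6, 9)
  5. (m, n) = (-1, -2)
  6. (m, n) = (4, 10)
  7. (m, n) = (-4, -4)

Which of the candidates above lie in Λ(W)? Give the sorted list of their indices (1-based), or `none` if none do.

1, 3

λ' = (2−√8)/2 ≈ -0.4142.
#1 (2,2): internal coord 2 + (2)·λ' = +1.1716; +1.1716 ∈ [0.1, 1.5) → IN Λ
#2 (1,-3): internal coord 1 + (-3)·λ' = +2.2426; +2.2426 ∉ [0.1, 1.5) → out
#3 (6,11): internal coord 6 + (11)·λ' = +1.4437; +1.4437 ∈ [0.1, 1.5) → IN Λ
#4 (6,9): internal coord 6 + (9)·λ' = +2.2721; +2.2721 ∉ [0.1, 1.5) → out
#5 (-1,-2): internal coord -1 + (-2)·λ' = -0.1716; -0.1716 ∉ [0.1, 1.5) → out
#6 (4,10): internal coord 4 + (10)·λ' = -0.1421; -0.1421 ∉ [0.1, 1.5) → out
#7 (-4,-4): internal coord -4 + (-4)·λ' = -2.3431; -2.3431 ∉ [0.1, 1.5) → out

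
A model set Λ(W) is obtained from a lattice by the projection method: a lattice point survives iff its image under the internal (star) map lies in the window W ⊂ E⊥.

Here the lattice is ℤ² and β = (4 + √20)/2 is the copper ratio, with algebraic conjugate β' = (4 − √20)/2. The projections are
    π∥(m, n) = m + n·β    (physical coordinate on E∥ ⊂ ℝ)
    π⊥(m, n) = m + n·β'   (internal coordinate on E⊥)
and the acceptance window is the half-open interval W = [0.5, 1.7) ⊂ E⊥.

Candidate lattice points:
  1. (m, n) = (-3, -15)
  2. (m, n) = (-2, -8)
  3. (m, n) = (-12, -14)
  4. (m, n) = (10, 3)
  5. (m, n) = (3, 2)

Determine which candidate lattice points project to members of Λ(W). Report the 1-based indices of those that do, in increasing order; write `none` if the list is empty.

Numerically β ≈ 4.23607 and β' = −1/β ≈ -0.23607.
#1 (-3,-15): internal coord -3 + (-15)·β' = +0.54102; +0.54102 ∈ [0.5, 1.7) → IN Λ
#2 (-2,-8): internal coord -2 + (-8)·β' = -0.11146; -0.11146 ∉ [0.5, 1.7) → out
#3 (-12,-14): internal coord -12 + (-14)·β' = -8.69505; -8.69505 ∉ [0.5, 1.7) → out
#4 (10,3): internal coord 10 + (3)·β' = +9.29180; +9.29180 ∉ [0.5, 1.7) → out
#5 (3,2): internal coord 3 + (2)·β' = +2.52786; +2.52786 ∉ [0.5, 1.7) → out

1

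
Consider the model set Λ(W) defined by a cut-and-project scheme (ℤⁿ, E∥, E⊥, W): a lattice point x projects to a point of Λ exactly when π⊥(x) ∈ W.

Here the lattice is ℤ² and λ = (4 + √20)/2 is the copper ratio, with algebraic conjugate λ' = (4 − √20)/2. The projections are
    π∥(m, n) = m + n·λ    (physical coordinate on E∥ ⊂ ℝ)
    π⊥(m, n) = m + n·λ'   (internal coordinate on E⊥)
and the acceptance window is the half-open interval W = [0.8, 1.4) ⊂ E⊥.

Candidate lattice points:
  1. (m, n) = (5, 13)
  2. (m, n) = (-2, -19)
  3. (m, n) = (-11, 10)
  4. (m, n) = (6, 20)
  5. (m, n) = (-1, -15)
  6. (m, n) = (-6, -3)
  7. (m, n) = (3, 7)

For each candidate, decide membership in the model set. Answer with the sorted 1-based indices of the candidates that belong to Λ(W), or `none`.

Numerically λ ≈ 4.23607 and λ' = −1/λ ≈ -0.23607.
[1] lift (5,13): star map gives 1.93112; window check 0.8 ≤ 1.93112 < 1.4 is false → out
[2] lift (-2,-19): star map gives 2.48529; window check 0.8 ≤ 2.48529 < 1.4 is false → out
[3] lift (-11,10): star map gives -13.36068; window check 0.8 ≤ -13.36068 < 1.4 is false → out
[4] lift (6,20): star map gives 1.27864; window check 0.8 ≤ 1.27864 < 1.4 is true → IN Λ
[5] lift (-1,-15): star map gives 2.54102; window check 0.8 ≤ 2.54102 < 1.4 is false → out
[6] lift (-6,-3): star map gives -5.29180; window check 0.8 ≤ -5.29180 < 1.4 is false → out
[7] lift (3,7): star map gives 1.34752; window check 0.8 ≤ 1.34752 < 1.4 is true → IN Λ

4, 7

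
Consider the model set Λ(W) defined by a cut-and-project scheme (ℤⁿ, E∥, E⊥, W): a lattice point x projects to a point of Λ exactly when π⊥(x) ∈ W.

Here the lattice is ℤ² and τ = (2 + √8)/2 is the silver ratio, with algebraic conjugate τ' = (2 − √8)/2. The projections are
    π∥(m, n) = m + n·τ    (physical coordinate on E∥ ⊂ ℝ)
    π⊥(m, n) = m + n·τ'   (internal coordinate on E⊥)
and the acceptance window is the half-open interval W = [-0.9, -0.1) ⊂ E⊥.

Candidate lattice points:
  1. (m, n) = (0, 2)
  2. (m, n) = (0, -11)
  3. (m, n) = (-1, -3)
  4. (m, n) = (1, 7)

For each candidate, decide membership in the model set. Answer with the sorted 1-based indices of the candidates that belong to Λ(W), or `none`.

τ' = (2−√8)/2 ≈ -0.41421.
candidate 1: (m,n)=(0,2) → π∥ = 0+2·τ ≈ 4.82843, π⊥ = 0+2·τ' ≈ -0.82843 ∈ [-0.9, -0.1) ⇒ IN Λ
candidate 2: (m,n)=(0,-11) → π∥ = 0-11·τ ≈ -26.55635, π⊥ = 0-11·τ' ≈ 4.55635 ∉ [-0.9, -0.1) ⇒ out
candidate 3: (m,n)=(-1,-3) → π∥ = -1-3·τ ≈ -8.24264, π⊥ = -1-3·τ' ≈ 0.24264 ∉ [-0.9, -0.1) ⇒ out
candidate 4: (m,n)=(1,7) → π∥ = 1+7·τ ≈ 17.89949, π⊥ = 1+7·τ' ≈ -1.89949 ∉ [-0.9, -0.1) ⇒ out

1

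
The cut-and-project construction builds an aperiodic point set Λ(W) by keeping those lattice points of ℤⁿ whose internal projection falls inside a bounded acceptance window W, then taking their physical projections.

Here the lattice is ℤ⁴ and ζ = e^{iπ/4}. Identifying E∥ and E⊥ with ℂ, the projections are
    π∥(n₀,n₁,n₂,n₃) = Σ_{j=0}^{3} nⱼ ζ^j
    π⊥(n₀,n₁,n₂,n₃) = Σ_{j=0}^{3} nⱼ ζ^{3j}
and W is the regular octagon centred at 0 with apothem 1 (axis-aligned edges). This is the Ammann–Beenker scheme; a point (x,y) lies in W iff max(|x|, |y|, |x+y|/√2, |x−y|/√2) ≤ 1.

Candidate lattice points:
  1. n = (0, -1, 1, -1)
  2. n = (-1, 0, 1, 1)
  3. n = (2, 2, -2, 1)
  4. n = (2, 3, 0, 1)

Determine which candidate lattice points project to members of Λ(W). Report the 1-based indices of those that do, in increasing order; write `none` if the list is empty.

2

π⊥(n) = n₀ + n₁ζ³ + n₂ζ⁶ + n₃ζ⁹ where ζ = e^{iπ/4}.
#1 (0, -1, 1, -1): internal (0.0000, -2.4142); octagon support 2.4142 vs apothem 1 → ∉ W
#2 (-1, 0, 1, 1): internal (-0.2929, -0.2929); octagon support 0.4142 vs apothem 1 → ∈ W
#3 (2, 2, -2, 1): internal (1.2929, 4.1213); octagon support 4.1213 vs apothem 1 → ∉ W
#4 (2, 3, 0, 1): internal (0.5858, 2.8284); octagon support 2.8284 vs apothem 1 → ∉ W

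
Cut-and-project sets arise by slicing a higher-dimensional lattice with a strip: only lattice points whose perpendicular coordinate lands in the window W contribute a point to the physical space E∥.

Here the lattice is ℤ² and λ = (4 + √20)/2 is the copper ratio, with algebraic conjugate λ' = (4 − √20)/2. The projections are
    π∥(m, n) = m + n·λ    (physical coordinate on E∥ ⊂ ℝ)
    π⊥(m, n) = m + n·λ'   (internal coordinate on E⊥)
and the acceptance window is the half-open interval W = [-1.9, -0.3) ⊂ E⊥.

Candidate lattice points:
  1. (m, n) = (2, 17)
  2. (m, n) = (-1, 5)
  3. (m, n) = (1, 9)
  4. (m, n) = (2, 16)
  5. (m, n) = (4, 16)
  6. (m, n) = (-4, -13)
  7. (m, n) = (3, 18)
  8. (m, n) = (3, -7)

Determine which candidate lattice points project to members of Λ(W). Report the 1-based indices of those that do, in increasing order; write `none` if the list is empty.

Compute λ' = (4−√20)/2 = -0.23607, so π⊥(m,n) = m -0.23607·n.
[1] lift (2,17): star map gives -2.01316; window check -1.9 ≤ -2.01316 < -0.3 is false → out
[2] lift (-1,5): star map gives -2.18034; window check -1.9 ≤ -2.18034 < -0.3 is false → out
[3] lift (1,9): star map gives -1.12461; window check -1.9 ≤ -1.12461 < -0.3 is true → IN Λ
[4] lift (2,16): star map gives -1.77709; window check -1.9 ≤ -1.77709 < -0.3 is true → IN Λ
[5] lift (4,16): star map gives 0.22291; window check -1.9 ≤ 0.22291 < -0.3 is false → out
[6] lift (-4,-13): star map gives -0.93112; window check -1.9 ≤ -0.93112 < -0.3 is true → IN Λ
[7] lift (3,18): star map gives -1.24922; window check -1.9 ≤ -1.24922 < -0.3 is true → IN Λ
[8] lift (3,-7): star map gives 4.65248; window check -1.9 ≤ 4.65248 < -0.3 is false → out

3, 4, 6, 7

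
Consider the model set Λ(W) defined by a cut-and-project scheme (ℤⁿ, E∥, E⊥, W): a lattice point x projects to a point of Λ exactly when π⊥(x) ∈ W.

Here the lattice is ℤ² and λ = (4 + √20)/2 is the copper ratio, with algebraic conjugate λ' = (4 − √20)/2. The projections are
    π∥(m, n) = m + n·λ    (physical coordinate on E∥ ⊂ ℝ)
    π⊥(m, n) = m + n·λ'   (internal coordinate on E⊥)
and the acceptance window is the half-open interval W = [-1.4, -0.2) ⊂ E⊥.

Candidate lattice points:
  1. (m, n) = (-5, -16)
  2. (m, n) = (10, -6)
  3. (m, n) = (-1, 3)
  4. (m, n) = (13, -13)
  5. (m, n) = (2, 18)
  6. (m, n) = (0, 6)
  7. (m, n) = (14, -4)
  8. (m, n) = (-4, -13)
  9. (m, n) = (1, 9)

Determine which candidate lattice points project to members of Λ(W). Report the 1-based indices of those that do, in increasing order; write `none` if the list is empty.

1, 8, 9

Compute λ' = (4−√20)/2 = -0.23607, so π⊥(m,n) = m -0.23607·n.
[1] lift (-5,-16): star map gives -1.22291; window check -1.4 ≤ -1.22291 < -0.2 is true → IN Λ
[2] lift (10,-6): star map gives 11.41641; window check -1.4 ≤ 11.41641 < -0.2 is false → out
[3] lift (-1,3): star map gives -1.70820; window check -1.4 ≤ -1.70820 < -0.2 is false → out
[4] lift (13,-13): star map gives 16.06888; window check -1.4 ≤ 16.06888 < -0.2 is false → out
[5] lift (2,18): star map gives -2.24922; window check -1.4 ≤ -2.24922 < -0.2 is false → out
[6] lift (0,6): star map gives -1.41641; window check -1.4 ≤ -1.41641 < -0.2 is false → out
[7] lift (14,-4): star map gives 14.94427; window check -1.4 ≤ 14.94427 < -0.2 is false → out
[8] lift (-4,-13): star map gives -0.93112; window check -1.4 ≤ -0.93112 < -0.2 is true → IN Λ
[9] lift (1,9): star map gives -1.12461; window check -1.4 ≤ -1.12461 < -0.2 is true → IN Λ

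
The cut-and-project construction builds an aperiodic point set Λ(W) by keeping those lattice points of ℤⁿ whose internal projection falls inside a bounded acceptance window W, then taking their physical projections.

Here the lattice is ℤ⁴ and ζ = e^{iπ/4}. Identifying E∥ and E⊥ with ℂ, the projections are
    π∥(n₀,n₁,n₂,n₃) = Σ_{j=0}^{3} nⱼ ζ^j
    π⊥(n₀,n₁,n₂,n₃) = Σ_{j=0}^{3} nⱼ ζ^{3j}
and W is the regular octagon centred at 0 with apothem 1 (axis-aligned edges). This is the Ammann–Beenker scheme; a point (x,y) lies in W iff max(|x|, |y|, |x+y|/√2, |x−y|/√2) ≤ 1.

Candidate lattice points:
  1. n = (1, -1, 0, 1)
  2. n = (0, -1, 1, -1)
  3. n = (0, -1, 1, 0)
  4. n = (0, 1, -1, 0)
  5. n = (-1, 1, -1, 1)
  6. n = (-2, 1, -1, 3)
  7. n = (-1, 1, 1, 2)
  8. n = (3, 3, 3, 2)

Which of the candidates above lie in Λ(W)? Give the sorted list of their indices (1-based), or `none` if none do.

With ζ = e^{iπ/4} the internal vectors are ζ^0,ζ^3,ζ^6,ζ^9.
#1 (1, -1, 0, 1): internal (2.41421, 0.00000); octagon support 2.41421 vs apothem 1 → ∉ W
#2 (0, -1, 1, -1): internal (0.00000, -2.41421); octagon support 2.41421 vs apothem 1 → ∉ W
#3 (0, -1, 1, 0): internal (0.70711, -1.70711); octagon support 1.70711 vs apothem 1 → ∉ W
#4 (0, 1, -1, 0): internal (-0.70711, 1.70711); octagon support 1.70711 vs apothem 1 → ∉ W
#5 (-1, 1, -1, 1): internal (-1.00000, 2.41421); octagon support 2.41421 vs apothem 1 → ∉ W
#6 (-2, 1, -1, 3): internal (-0.58579, 3.82843); octagon support 3.82843 vs apothem 1 → ∉ W
#7 (-1, 1, 1, 2): internal (-0.29289, 1.12132); octagon support 1.12132 vs apothem 1 → ∉ W
#8 (3, 3, 3, 2): internal (2.29289, 0.53553); octagon support 2.29289 vs apothem 1 → ∉ W

none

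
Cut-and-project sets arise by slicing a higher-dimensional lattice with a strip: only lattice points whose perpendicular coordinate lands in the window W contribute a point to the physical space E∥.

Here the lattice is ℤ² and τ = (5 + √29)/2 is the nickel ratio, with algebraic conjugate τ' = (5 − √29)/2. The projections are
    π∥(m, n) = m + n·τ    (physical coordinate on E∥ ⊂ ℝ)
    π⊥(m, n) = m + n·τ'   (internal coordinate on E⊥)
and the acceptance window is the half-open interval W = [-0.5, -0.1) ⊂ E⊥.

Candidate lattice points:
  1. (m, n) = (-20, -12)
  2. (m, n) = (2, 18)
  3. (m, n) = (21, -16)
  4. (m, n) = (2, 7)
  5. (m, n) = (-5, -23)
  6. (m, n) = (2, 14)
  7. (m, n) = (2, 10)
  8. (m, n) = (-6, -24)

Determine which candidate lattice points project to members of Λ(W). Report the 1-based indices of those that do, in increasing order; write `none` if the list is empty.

none

Numerically τ ≈ 5.192582 and τ' = −1/τ ≈ -0.192582.
candidate 1: (m,n)=(-20,-12) → π∥ = -20-12·τ ≈ -82.310989, π⊥ = -20-12·τ' ≈ -17.689011 ∉ [-0.5, -0.1) ⇒ out
candidate 2: (m,n)=(2,18) → π∥ = 2+18·τ ≈ 95.466483, π⊥ = 2+18·τ' ≈ -1.466483 ∉ [-0.5, -0.1) ⇒ out
candidate 3: (m,n)=(21,-16) → π∥ = 21-16·τ ≈ -62.081318, π⊥ = 21-16·τ' ≈ 24.081318 ∉ [-0.5, -0.1) ⇒ out
candidate 4: (m,n)=(2,7) → π∥ = 2+7·τ ≈ 38.348077, π⊥ = 2+7·τ' ≈ 0.651923 ∉ [-0.5, -0.1) ⇒ out
candidate 5: (m,n)=(-5,-23) → π∥ = -5-23·τ ≈ -124.429395, π⊥ = -5-23·τ' ≈ -0.570605 ∉ [-0.5, -0.1) ⇒ out
candidate 6: (m,n)=(2,14) → π∥ = 2+14·τ ≈ 74.696154, π⊥ = 2+14·τ' ≈ -0.696154 ∉ [-0.5, -0.1) ⇒ out
candidate 7: (m,n)=(2,10) → π∥ = 2+10·τ ≈ 53.925824, π⊥ = 2+10·τ' ≈ 0.074176 ∉ [-0.5, -0.1) ⇒ out
candidate 8: (m,n)=(-6,-24) → π∥ = -6-24·τ ≈ -130.621978, π⊥ = -6-24·τ' ≈ -1.378022 ∉ [-0.5, -0.1) ⇒ out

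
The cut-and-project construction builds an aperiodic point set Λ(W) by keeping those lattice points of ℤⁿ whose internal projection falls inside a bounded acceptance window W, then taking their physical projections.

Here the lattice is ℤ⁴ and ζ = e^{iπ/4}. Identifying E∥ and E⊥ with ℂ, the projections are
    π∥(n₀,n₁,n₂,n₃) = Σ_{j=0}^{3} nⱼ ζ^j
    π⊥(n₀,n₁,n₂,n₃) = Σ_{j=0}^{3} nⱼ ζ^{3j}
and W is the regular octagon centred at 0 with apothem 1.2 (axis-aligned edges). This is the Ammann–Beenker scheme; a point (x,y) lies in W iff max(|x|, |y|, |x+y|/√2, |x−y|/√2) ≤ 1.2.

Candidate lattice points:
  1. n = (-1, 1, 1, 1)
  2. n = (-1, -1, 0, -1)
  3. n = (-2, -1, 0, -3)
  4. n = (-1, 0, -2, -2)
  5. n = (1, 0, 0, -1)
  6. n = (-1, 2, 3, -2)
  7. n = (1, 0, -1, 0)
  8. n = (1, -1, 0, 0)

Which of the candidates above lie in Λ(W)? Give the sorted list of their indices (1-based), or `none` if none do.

π⊥(n) = n₀ + n₁ζ³ + n₂ζ⁶ + n₃ζ⁹ where ζ = e^{iπ/4}.
candidate 1: n = (-1, 1, 1, 1) → π⊥ ≈ (-1.000000, +0.414214); max(|x|,|y|,|x±y|/√2) = 1.000000 ≤ 1.2 ⇒ ∈ W
candidate 2: n = (-1, -1, 0, -1) → π⊥ ≈ (-1.000000, -1.414214); max(|x|,|y|,|x±y|/√2) = 1.707107 > 1.2 ⇒ ∉ W
candidate 3: n = (-2, -1, 0, -3) → π⊥ ≈ (-3.414214, -2.828427); max(|x|,|y|,|x±y|/√2) = 4.414214 > 1.2 ⇒ ∉ W
candidate 4: n = (-1, 0, -2, -2) → π⊥ ≈ (-2.414214, +0.585786); max(|x|,|y|,|x±y|/√2) = 2.414214 > 1.2 ⇒ ∉ W
candidate 5: n = (1, 0, 0, -1) → π⊥ ≈ (+0.292893, -0.707107); max(|x|,|y|,|x±y|/√2) = 0.707107 ≤ 1.2 ⇒ ∈ W
candidate 6: n = (-1, 2, 3, -2) → π⊥ ≈ (-3.828427, -3.000000); max(|x|,|y|,|x±y|/√2) = 4.828427 > 1.2 ⇒ ∉ W
candidate 7: n = (1, 0, -1, 0) → π⊥ ≈ (+1.000000, +1.000000); max(|x|,|y|,|x±y|/√2) = 1.414214 > 1.2 ⇒ ∉ W
candidate 8: n = (1, -1, 0, 0) → π⊥ ≈ (+1.707107, -0.707107); max(|x|,|y|,|x±y|/√2) = 1.707107 > 1.2 ⇒ ∉ W

1, 5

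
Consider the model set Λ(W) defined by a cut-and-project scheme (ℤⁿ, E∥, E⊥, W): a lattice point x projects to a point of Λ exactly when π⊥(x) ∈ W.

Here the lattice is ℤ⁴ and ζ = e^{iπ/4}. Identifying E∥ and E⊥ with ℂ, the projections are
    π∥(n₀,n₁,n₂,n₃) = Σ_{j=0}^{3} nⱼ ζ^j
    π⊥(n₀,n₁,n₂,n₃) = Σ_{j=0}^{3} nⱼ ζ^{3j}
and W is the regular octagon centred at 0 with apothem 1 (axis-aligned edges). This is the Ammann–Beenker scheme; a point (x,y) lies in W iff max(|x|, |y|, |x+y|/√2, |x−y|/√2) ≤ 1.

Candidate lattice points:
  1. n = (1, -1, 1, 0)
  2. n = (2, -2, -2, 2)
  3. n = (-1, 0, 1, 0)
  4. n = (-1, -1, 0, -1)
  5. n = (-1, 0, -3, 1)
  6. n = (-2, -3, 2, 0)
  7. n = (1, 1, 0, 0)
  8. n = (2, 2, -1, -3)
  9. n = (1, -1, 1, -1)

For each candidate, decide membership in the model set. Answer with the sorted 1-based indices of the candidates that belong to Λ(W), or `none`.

Internal map: ζ^{3j} for j=0..3 gives (1,0), (−√2/2,√2/2), (0,−1), (√2/2,√2/2).
#1 (1, -1, 1, 0): internal (1.707107, -1.707107); octagon support 2.414214 vs apothem 1 → ∉ W
#2 (2, -2, -2, 2): internal (4.828427, 2.000000); octagon support 4.828427 vs apothem 1 → ∉ W
#3 (-1, 0, 1, 0): internal (-1.000000, -1.000000); octagon support 1.414214 vs apothem 1 → ∉ W
#4 (-1, -1, 0, -1): internal (-1.000000, -1.414214); octagon support 1.707107 vs apothem 1 → ∉ W
#5 (-1, 0, -3, 1): internal (-0.292893, 3.707107); octagon support 3.707107 vs apothem 1 → ∉ W
#6 (-2, -3, 2, 0): internal (0.121320, -4.121320); octagon support 4.121320 vs apothem 1 → ∉ W
#7 (1, 1, 0, 0): internal (0.292893, 0.707107); octagon support 0.707107 vs apothem 1 → ∈ W
#8 (2, 2, -1, -3): internal (-1.535534, 0.292893); octagon support 1.535534 vs apothem 1 → ∉ W
#9 (1, -1, 1, -1): internal (1.000000, -2.414214); octagon support 2.414214 vs apothem 1 → ∉ W

7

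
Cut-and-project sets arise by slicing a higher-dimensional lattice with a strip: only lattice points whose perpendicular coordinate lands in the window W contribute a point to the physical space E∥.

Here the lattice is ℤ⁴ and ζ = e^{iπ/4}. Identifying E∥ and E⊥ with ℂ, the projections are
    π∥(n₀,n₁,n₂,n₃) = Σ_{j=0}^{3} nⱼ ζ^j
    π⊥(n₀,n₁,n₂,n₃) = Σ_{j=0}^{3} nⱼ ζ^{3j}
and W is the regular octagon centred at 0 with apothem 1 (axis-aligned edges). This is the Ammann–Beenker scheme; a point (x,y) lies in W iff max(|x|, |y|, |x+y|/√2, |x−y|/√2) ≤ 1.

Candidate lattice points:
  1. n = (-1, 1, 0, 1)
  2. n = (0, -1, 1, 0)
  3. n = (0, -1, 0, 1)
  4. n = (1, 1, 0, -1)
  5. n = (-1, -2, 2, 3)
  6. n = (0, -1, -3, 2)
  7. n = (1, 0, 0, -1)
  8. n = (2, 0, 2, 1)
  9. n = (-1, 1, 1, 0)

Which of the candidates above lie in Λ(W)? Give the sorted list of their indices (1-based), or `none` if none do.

4, 7

Internal map: ζ^{3j} for j=0..3 gives (1,0), (−√2/2,√2/2), (0,−1), (√2/2,√2/2).
candidate 1: n = (-1, 1, 0, 1) → π⊥ ≈ (-1.00000, +1.41421); max(|x|,|y|,|x±y|/√2) = 1.70711 > 1 ⇒ ∉ W
candidate 2: n = (0, -1, 1, 0) → π⊥ ≈ (+0.70711, -1.70711); max(|x|,|y|,|x±y|/√2) = 1.70711 > 1 ⇒ ∉ W
candidate 3: n = (0, -1, 0, 1) → π⊥ ≈ (+1.41421, +0.00000); max(|x|,|y|,|x±y|/√2) = 1.41421 > 1 ⇒ ∉ W
candidate 4: n = (1, 1, 0, -1) → π⊥ ≈ (-0.41421, +0.00000); max(|x|,|y|,|x±y|/√2) = 0.41421 ≤ 1 ⇒ ∈ W
candidate 5: n = (-1, -2, 2, 3) → π⊥ ≈ (+2.53553, -1.29289); max(|x|,|y|,|x±y|/√2) = 2.70711 > 1 ⇒ ∉ W
candidate 6: n = (0, -1, -3, 2) → π⊥ ≈ (+2.12132, +3.70711); max(|x|,|y|,|x±y|/√2) = 4.12132 > 1 ⇒ ∉ W
candidate 7: n = (1, 0, 0, -1) → π⊥ ≈ (+0.29289, -0.70711); max(|x|,|y|,|x±y|/√2) = 0.70711 ≤ 1 ⇒ ∈ W
candidate 8: n = (2, 0, 2, 1) → π⊥ ≈ (+2.70711, -1.29289); max(|x|,|y|,|x±y|/√2) = 2.82843 > 1 ⇒ ∉ W
candidate 9: n = (-1, 1, 1, 0) → π⊥ ≈ (-1.70711, -0.29289); max(|x|,|y|,|x±y|/√2) = 1.70711 > 1 ⇒ ∉ W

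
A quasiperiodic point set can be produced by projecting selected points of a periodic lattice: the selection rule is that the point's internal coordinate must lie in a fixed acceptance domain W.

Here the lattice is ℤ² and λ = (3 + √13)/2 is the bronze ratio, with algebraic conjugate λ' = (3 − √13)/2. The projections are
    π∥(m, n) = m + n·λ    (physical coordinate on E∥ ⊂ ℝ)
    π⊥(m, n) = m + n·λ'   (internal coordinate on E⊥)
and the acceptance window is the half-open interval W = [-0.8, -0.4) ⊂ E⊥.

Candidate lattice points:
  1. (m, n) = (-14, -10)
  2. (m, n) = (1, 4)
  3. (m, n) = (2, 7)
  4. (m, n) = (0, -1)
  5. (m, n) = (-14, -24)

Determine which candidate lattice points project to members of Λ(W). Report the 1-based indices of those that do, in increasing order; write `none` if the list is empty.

none

Numerically λ ≈ 3.30278 and λ' = −1/λ ≈ -0.30278.
candidate 1: (m,n)=(-14,-10) → π∥ = -14-10·λ ≈ -47.02776, π⊥ = -14-10·λ' ≈ -10.97224 ∉ [-0.8, -0.4) ⇒ out
candidate 2: (m,n)=(1,4) → π∥ = 1+4·λ ≈ 14.21110, π⊥ = 1+4·λ' ≈ -0.21110 ∉ [-0.8, -0.4) ⇒ out
candidate 3: (m,n)=(2,7) → π∥ = 2+7·λ ≈ 25.11943, π⊥ = 2+7·λ' ≈ -0.11943 ∉ [-0.8, -0.4) ⇒ out
candidate 4: (m,n)=(0,-1) → π∥ = 0-1·λ ≈ -3.30278, π⊥ = 0-1·λ' ≈ 0.30278 ∉ [-0.8, -0.4) ⇒ out
candidate 5: (m,n)=(-14,-24) → π∥ = -14-24·λ ≈ -93.26662, π⊥ = -14-24·λ' ≈ -6.73338 ∉ [-0.8, -0.4) ⇒ out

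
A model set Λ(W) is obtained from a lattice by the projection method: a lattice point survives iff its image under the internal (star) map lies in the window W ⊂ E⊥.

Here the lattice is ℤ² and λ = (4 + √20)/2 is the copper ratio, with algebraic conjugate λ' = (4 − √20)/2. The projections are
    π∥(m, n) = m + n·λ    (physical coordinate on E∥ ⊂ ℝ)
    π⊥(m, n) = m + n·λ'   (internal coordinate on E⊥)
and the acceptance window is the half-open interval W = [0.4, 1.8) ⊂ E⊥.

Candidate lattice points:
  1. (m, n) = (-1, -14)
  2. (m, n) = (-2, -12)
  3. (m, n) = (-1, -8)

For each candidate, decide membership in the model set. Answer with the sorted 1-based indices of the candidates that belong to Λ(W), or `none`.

Compute λ' = (4−√20)/2 = -0.236068, so π⊥(m,n) = m -0.236068·n.
#1 (-1,-14): internal coord -1 + (-14)·λ' = +2.304952; +2.304952 ∉ [0.4, 1.8) → out
#2 (-2,-12): internal coord -2 + (-12)·λ' = +0.832816; +0.832816 ∈ [0.4, 1.8) → IN Λ
#3 (-1,-8): internal coord -1 + (-8)·λ' = +0.888544; +0.888544 ∈ [0.4, 1.8) → IN Λ

2, 3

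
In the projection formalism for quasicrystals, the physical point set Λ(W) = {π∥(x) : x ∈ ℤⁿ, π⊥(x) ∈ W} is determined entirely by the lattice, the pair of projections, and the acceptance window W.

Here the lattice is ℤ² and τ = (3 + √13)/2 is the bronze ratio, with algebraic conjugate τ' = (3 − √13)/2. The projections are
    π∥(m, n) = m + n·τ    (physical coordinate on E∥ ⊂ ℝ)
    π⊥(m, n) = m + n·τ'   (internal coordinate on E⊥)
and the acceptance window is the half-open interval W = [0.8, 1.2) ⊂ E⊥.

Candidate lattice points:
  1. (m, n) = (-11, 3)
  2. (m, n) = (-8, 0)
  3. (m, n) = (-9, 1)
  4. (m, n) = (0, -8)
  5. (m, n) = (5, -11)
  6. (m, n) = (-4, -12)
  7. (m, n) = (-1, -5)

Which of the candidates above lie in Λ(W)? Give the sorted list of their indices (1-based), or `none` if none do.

none

τ' = (3−√13)/2 ≈ -0.30278.
candidate 1: (m,n)=(-11,3) → π∥ = -11+3·τ ≈ -1.09167, π⊥ = -11+3·τ' ≈ -11.90833 ∉ [0.8, 1.2) ⇒ out
candidate 2: (m,n)=(-8,0) → π∥ = -8+0·τ ≈ -8.00000, π⊥ = -8+0·τ' ≈ -8.00000 ∉ [0.8, 1.2) ⇒ out
candidate 3: (m,n)=(-9,1) → π∥ = -9+1·τ ≈ -5.69722, π⊥ = -9+1·τ' ≈ -9.30278 ∉ [0.8, 1.2) ⇒ out
candidate 4: (m,n)=(0,-8) → π∥ = 0-8·τ ≈ -26.42221, π⊥ = 0-8·τ' ≈ 2.42221 ∉ [0.8, 1.2) ⇒ out
candidate 5: (m,n)=(5,-11) → π∥ = 5-11·τ ≈ -31.33053, π⊥ = 5-11·τ' ≈ 8.33053 ∉ [0.8, 1.2) ⇒ out
candidate 6: (m,n)=(-4,-12) → π∥ = -4-12·τ ≈ -43.63331, π⊥ = -4-12·τ' ≈ -0.36669 ∉ [0.8, 1.2) ⇒ out
candidate 7: (m,n)=(-1,-5) → π∥ = -1-5·τ ≈ -17.51388, π⊥ = -1-5·τ' ≈ 0.51388 ∉ [0.8, 1.2) ⇒ out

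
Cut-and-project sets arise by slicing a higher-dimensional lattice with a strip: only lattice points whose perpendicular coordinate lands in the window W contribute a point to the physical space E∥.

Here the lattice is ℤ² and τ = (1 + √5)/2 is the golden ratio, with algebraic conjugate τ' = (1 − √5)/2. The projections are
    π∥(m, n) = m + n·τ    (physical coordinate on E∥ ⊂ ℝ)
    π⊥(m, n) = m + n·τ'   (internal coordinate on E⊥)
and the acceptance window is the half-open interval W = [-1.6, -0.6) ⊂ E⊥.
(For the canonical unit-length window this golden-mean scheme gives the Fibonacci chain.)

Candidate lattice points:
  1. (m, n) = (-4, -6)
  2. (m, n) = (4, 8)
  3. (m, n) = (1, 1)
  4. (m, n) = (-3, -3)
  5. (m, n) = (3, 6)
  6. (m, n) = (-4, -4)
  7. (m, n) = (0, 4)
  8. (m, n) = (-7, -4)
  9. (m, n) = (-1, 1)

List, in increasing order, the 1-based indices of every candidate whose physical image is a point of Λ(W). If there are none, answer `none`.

2, 4, 5, 6

Compute τ' = (1−√5)/2 = -0.6180, so π⊥(m,n) = m -0.6180·n.
[1] lift (-4,-6): star map gives -0.2918; window check -1.6 ≤ -0.2918 < -0.6 is false → out
[2] lift (4,8): star map gives -0.9443; window check -1.6 ≤ -0.9443 < -0.6 is true → IN Λ
[3] lift (1,1): star map gives 0.3820; window check -1.6 ≤ 0.3820 < -0.6 is false → out
[4] lift (-3,-3): star map gives -1.1459; window check -1.6 ≤ -1.1459 < -0.6 is true → IN Λ
[5] lift (3,6): star map gives -0.7082; window check -1.6 ≤ -0.7082 < -0.6 is true → IN Λ
[6] lift (-4,-4): star map gives -1.5279; window check -1.6 ≤ -1.5279 < -0.6 is true → IN Λ
[7] lift (0,4): star map gives -2.4721; window check -1.6 ≤ -2.4721 < -0.6 is false → out
[8] lift (-7,-4): star map gives -4.5279; window check -1.6 ≤ -4.5279 < -0.6 is false → out
[9] lift (-1,1): star map gives -1.6180; window check -1.6 ≤ -1.6180 < -0.6 is false → out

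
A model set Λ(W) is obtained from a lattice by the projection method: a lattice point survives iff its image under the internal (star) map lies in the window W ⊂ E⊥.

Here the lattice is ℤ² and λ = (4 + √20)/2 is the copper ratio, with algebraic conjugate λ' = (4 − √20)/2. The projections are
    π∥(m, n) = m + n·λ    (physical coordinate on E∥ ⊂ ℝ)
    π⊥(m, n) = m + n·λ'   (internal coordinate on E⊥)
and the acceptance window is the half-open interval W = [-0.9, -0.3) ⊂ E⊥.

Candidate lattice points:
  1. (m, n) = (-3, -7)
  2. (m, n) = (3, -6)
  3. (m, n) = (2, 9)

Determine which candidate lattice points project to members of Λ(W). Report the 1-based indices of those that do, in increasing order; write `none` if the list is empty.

none

Compute λ' = (4−√20)/2 = -0.2361, so π⊥(m,n) = m -0.2361·n.
candidate 1: (m,n)=(-3,-7) → π∥ = -3-7·λ ≈ -32.6525, π⊥ = -3-7·λ' ≈ -1.3475 ∉ [-0.9, -0.3) ⇒ out
candidate 2: (m,n)=(3,-6) → π∥ = 3-6·λ ≈ -22.4164, π⊥ = 3-6·λ' ≈ 4.4164 ∉ [-0.9, -0.3) ⇒ out
candidate 3: (m,n)=(2,9) → π∥ = 2+9·λ ≈ 40.1246, π⊥ = 2+9·λ' ≈ -0.1246 ∉ [-0.9, -0.3) ⇒ out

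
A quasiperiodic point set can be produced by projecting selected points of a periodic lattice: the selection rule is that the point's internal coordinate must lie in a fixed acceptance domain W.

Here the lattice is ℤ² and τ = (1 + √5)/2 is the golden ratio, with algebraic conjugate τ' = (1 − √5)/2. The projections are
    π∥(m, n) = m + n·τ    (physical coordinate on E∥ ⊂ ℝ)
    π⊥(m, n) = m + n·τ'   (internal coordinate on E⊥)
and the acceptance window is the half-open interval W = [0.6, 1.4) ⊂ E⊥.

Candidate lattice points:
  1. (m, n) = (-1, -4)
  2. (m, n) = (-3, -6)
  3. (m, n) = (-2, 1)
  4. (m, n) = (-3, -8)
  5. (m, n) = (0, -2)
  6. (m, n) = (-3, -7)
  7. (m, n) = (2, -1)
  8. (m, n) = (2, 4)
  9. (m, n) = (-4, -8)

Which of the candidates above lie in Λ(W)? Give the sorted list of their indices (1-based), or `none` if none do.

Numerically τ ≈ 1.618034 and τ' = −1/τ ≈ -0.618034.
candidate 1: (m,n)=(-1,-4) → π∥ = -1-4·τ ≈ -7.472136, π⊥ = -1-4·τ' ≈ 1.472136 ∉ [0.6, 1.4) ⇒ out
candidate 2: (m,n)=(-3,-6) → π∥ = -3-6·τ ≈ -12.708204, π⊥ = -3-6·τ' ≈ 0.708204 ∈ [0.6, 1.4) ⇒ IN Λ
candidate 3: (m,n)=(-2,1) → π∥ = -2+1·τ ≈ -0.381966, π⊥ = -2+1·τ' ≈ -2.618034 ∉ [0.6, 1.4) ⇒ out
candidate 4: (m,n)=(-3,-8) → π∥ = -3-8·τ ≈ -15.944272, π⊥ = -3-8·τ' ≈ 1.944272 ∉ [0.6, 1.4) ⇒ out
candidate 5: (m,n)=(0,-2) → π∥ = 0-2·τ ≈ -3.236068, π⊥ = 0-2·τ' ≈ 1.236068 ∈ [0.6, 1.4) ⇒ IN Λ
candidate 6: (m,n)=(-3,-7) → π∥ = -3-7·τ ≈ -14.326238, π⊥ = -3-7·τ' ≈ 1.326238 ∈ [0.6, 1.4) ⇒ IN Λ
candidate 7: (m,n)=(2,-1) → π∥ = 2-1·τ ≈ 0.381966, π⊥ = 2-1·τ' ≈ 2.618034 ∉ [0.6, 1.4) ⇒ out
candidate 8: (m,n)=(2,4) → π∥ = 2+4·τ ≈ 8.472136, π⊥ = 2+4·τ' ≈ -0.472136 ∉ [0.6, 1.4) ⇒ out
candidate 9: (m,n)=(-4,-8) → π∥ = -4-8·τ ≈ -16.944272, π⊥ = -4-8·τ' ≈ 0.944272 ∈ [0.6, 1.4) ⇒ IN Λ

2, 5, 6, 9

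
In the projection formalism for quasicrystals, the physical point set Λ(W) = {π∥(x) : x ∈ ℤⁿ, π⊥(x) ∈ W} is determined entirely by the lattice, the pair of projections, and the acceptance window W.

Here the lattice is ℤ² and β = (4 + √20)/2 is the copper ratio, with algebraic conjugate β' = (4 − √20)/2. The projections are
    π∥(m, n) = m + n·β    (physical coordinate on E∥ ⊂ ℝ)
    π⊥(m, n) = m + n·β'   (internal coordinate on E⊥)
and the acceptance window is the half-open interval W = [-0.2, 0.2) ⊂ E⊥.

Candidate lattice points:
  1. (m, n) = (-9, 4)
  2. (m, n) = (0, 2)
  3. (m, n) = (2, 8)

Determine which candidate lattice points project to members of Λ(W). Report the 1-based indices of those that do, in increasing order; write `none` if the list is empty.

β' = (4−√20)/2 ≈ -0.2361.
candidate 1: (m,n)=(-9,4) → π∥ = -9+4·β ≈ 7.9443, π⊥ = -9+4·β' ≈ -9.9443 ∉ [-0.2, 0.2) ⇒ out
candidate 2: (m,n)=(0,2) → π∥ = 0+2·β ≈ 8.4721, π⊥ = 0+2·β' ≈ -0.4721 ∉ [-0.2, 0.2) ⇒ out
candidate 3: (m,n)=(2,8) → π∥ = 2+8·β ≈ 35.8885, π⊥ = 2+8·β' ≈ 0.1115 ∈ [-0.2, 0.2) ⇒ IN Λ

3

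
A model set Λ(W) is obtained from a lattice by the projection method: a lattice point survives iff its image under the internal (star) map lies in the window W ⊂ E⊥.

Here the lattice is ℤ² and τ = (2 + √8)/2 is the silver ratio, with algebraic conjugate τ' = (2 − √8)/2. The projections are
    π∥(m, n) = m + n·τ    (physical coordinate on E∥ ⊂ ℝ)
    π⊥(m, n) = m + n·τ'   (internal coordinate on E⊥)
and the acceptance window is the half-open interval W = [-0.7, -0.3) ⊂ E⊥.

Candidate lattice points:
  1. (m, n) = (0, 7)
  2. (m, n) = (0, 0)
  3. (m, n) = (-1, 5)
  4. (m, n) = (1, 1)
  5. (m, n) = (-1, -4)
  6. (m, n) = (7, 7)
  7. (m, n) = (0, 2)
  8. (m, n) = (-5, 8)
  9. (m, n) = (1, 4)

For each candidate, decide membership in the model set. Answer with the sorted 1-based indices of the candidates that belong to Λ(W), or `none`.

Compute τ' = (2−√8)/2 = -0.4142, so π⊥(m,n) = m -0.4142·n.
#1 (0,7): internal coord 0 + (7)·τ' = -2.8995; -2.8995 ∉ [-0.7, -0.3) → out
#2 (0,0): internal coord 0 + (0)·τ' = +0.0000; +0.0000 ∉ [-0.7, -0.3) → out
#3 (-1,5): internal coord -1 + (5)·τ' = -3.0711; -3.0711 ∉ [-0.7, -0.3) → out
#4 (1,1): internal coord 1 + (1)·τ' = +0.5858; +0.5858 ∉ [-0.7, -0.3) → out
#5 (-1,-4): internal coord -1 + (-4)·τ' = +0.6569; +0.6569 ∉ [-0.7, -0.3) → out
#6 (7,7): internal coord 7 + (7)·τ' = +4.1005; +4.1005 ∉ [-0.7, -0.3) → out
#7 (0,2): internal coord 0 + (2)·τ' = -0.8284; -0.8284 ∉ [-0.7, -0.3) → out
#8 (-5,8): internal coord -5 + (8)·τ' = -8.3137; -8.3137 ∉ [-0.7, -0.3) → out
#9 (1,4): internal coord 1 + (4)·τ' = -0.6569; -0.6569 ∈ [-0.7, -0.3) → IN Λ

9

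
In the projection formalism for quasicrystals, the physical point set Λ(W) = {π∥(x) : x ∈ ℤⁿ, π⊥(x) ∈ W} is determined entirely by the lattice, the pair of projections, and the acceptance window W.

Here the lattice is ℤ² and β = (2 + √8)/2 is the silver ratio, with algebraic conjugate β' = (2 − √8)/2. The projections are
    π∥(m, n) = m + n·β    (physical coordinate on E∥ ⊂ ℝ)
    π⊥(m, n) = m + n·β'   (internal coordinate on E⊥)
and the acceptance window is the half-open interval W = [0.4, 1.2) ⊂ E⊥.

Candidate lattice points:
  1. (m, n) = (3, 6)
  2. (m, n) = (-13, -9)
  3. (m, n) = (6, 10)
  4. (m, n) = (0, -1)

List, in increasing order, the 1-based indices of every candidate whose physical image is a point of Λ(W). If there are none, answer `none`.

1, 4

Numerically β ≈ 2.4142 and β' = −1/β ≈ -0.4142.
[1] lift (3,6): star map gives 0.5147; window check 0.4 ≤ 0.5147 < 1.2 is true → IN Λ
[2] lift (-13,-9): star map gives -9.2721; window check 0.4 ≤ -9.2721 < 1.2 is false → out
[3] lift (6,10): star map gives 1.8579; window check 0.4 ≤ 1.8579 < 1.2 is false → out
[4] lift (0,-1): star map gives 0.4142; window check 0.4 ≤ 0.4142 < 1.2 is true → IN Λ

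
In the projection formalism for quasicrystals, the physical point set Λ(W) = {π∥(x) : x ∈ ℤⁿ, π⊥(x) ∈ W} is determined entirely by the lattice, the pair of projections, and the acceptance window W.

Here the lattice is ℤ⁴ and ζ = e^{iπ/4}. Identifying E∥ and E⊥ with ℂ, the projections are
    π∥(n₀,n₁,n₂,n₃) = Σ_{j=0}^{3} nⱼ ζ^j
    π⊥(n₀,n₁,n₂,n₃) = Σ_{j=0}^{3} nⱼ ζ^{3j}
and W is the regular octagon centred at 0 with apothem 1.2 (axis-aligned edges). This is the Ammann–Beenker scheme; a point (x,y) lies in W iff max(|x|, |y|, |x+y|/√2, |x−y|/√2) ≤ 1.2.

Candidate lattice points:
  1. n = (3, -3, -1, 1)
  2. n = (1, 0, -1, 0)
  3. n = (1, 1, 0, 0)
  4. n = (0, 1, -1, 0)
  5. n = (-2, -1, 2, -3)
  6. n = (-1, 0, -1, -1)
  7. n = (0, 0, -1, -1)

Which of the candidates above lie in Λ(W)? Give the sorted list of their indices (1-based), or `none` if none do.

3, 7

With ζ = e^{iπ/4} the internal vectors are ζ^0,ζ^3,ζ^6,ζ^9.
#1 (3, -3, -1, 1): internal (5.82843, -0.41421); octagon support 5.82843 vs apothem 1.2 → ∉ W
#2 (1, 0, -1, 0): internal (1.00000, 1.00000); octagon support 1.41421 vs apothem 1.2 → ∉ W
#3 (1, 1, 0, 0): internal (0.29289, 0.70711); octagon support 0.70711 vs apothem 1.2 → ∈ W
#4 (0, 1, -1, 0): internal (-0.70711, 1.70711); octagon support 1.70711 vs apothem 1.2 → ∉ W
#5 (-2, -1, 2, -3): internal (-3.41421, -4.82843); octagon support 5.82843 vs apothem 1.2 → ∉ W
#6 (-1, 0, -1, -1): internal (-1.70711, 0.29289); octagon support 1.70711 vs apothem 1.2 → ∉ W
#7 (0, 0, -1, -1): internal (-0.70711, 0.29289); octagon support 0.70711 vs apothem 1.2 → ∈ W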